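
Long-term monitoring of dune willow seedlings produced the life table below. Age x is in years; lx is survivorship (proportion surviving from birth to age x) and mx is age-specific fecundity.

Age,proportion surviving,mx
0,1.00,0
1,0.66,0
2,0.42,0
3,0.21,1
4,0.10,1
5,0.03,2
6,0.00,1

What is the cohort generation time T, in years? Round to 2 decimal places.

lx·mx: 0, 0, 0, 0.21, 0.1, 0.06, 0 → R0 = 0.37
x·lx·mx: 0, 0, 0, 0.63, 0.4, 0.3, 0 → Σ = 1.33
T = 1.33 / 0.37 = 3.594595… → 3.59

3.59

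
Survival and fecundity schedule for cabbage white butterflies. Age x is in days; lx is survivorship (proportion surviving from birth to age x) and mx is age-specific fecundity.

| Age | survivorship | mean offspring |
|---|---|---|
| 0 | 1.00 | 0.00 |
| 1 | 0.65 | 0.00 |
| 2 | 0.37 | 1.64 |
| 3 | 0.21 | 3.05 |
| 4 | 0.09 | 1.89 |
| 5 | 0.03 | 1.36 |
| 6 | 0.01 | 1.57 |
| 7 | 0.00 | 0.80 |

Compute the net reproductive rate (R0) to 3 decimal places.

1.474

lx·mx by age: 0, 0, 0.6068, 0.6405, 0.1701, 0.0408, 0.0157, 0
R0 = Σ lx·mx = 1.4739 → 1.474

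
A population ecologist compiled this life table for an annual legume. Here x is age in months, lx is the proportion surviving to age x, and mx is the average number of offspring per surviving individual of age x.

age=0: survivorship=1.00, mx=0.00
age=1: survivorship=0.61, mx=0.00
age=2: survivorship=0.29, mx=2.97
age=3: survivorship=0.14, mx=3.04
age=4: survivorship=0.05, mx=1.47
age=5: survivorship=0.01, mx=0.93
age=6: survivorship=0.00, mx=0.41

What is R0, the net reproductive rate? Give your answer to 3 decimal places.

1.370

lx·mx by age: 0, 0, 0.8613, 0.4256, 0.0735, 0.0093, 0
R0 = Σ lx·mx = 1.3697 → 1.370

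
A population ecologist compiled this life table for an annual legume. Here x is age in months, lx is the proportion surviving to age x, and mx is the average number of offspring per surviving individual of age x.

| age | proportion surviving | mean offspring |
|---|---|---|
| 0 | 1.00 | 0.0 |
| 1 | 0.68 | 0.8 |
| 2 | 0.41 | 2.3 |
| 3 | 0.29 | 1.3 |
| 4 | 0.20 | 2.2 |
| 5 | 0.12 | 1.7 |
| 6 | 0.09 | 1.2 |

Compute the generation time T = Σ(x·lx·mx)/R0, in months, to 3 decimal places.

2.672

lx·mx: 0, 0.544, 0.943, 0.377, 0.44, 0.204, 0.108 → R0 = 2.616
x·lx·mx: 0, 0.544, 1.886, 1.131, 1.76, 1.02, 0.648 → Σ = 6.989
T = 6.989 / 2.616 = 2.671636… → 2.672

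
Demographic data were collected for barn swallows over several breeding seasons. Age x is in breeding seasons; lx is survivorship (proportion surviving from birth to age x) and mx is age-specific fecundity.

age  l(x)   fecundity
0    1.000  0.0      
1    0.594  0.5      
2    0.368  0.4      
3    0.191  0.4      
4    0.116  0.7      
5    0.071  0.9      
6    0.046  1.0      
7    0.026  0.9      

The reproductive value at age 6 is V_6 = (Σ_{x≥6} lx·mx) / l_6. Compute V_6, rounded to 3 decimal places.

lx·mx for x ≥ 6: 0.046, 0.0234 → sum = 0.0694
V_6 = 0.0694 / l_6 = 0.0694 / 0.046 = 1.508696… → 1.509

1.509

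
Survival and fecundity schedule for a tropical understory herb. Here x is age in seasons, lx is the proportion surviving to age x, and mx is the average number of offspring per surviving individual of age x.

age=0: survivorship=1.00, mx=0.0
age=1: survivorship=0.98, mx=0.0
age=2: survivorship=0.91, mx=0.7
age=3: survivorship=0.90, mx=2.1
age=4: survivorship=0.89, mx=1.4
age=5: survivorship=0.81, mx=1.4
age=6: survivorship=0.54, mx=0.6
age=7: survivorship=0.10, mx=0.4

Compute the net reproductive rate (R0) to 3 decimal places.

5.271

lx·mx by age: 0, 0, 0.637, 1.89, 1.246, 1.134, 0.324, 0.04
R0 = Σ lx·mx = 5.271 → 5.271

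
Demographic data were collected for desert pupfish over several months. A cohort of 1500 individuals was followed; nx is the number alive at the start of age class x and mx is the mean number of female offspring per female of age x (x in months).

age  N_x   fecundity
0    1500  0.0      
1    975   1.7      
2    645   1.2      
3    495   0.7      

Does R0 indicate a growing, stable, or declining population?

growing

lx = nx/n0 = nx/1500: 1, 0.65, 0.43, 0.33
R0 = Σ lx·mx = 0 + 1.105 + 0.516 + 0.231 = 1.852
R0 > 1, so the population is growing.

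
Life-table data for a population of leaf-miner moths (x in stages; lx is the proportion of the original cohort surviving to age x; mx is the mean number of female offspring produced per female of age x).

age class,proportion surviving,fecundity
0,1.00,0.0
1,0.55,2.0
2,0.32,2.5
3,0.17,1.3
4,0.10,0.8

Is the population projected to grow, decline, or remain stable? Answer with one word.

R0 = Σ lx·mx = 0 + 1.1 + 0.8 + 0.221 + 0.08 = 2.201
R0 > 1, so the population is growing.

growing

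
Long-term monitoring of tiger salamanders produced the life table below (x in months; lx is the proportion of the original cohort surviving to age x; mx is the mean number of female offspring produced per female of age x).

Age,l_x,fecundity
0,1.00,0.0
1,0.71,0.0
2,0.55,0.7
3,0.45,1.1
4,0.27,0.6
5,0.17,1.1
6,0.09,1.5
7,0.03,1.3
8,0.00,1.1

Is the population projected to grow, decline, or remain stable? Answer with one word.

R0 = Σ lx·mx = 0 + 0 + 0.385 + 0.495 + 0.162 + 0.187 + 0.135 + 0.039 + 0 = 1.403
R0 > 1, so the population is growing.

growing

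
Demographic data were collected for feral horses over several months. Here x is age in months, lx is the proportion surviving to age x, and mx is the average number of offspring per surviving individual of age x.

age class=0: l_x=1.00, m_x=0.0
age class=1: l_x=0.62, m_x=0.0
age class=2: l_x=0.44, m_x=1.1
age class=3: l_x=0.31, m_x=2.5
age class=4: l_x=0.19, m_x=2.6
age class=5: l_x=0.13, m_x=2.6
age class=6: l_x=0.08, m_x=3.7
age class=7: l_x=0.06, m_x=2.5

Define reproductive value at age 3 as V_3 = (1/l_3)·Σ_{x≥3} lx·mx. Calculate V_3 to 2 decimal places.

lx·mx for x ≥ 3: 0.775, 0.494, 0.338, 0.296, 0.15 → sum = 2.053
V_3 = 2.053 / l_3 = 2.053 / 0.31 = 6.622581… → 6.62

6.62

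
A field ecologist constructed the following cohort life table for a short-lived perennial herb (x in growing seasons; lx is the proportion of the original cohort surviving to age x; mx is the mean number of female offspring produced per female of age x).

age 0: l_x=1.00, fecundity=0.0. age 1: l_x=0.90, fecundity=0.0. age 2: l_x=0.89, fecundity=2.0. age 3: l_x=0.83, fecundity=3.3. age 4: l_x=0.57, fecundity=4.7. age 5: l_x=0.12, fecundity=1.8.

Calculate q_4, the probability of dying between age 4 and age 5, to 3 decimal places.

0.789

q_4 = (l_4 − l_5) / l_4 = (0.57 − 0.12) / 0.57
     = 0.45 / 0.57 = 0.789474… → 0.789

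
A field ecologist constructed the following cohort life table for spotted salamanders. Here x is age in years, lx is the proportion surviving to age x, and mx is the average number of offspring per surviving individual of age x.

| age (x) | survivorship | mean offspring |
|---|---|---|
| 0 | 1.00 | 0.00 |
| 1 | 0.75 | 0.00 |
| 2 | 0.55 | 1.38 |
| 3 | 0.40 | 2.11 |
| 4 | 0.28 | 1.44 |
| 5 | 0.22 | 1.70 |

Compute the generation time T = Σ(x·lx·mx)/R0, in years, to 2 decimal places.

lx·mx: 0, 0, 0.759, 0.844, 0.4032, 0.374 → R0 = 2.3802
x·lx·mx: 0, 0, 1.518, 2.532, 1.6128, 1.87 → Σ = 7.5328
T = 7.5328 / 2.3802 = 3.164776… → 3.16

3.16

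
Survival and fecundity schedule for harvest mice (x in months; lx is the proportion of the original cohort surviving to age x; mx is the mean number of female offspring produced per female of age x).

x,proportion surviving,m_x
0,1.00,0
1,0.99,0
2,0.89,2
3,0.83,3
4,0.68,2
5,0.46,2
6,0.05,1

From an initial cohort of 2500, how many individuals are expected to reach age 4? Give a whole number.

Expected survivors = N0 · l_4 = 2500 × 0.68 = 1700 → 1700

1700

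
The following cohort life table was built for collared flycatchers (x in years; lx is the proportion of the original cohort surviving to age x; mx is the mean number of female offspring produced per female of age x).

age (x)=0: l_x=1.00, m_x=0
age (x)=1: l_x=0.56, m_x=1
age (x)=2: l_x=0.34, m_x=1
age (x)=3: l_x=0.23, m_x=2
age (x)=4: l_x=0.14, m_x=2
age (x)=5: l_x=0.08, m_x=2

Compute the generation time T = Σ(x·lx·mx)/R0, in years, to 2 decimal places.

2.52

lx·mx: 0, 0.56, 0.34, 0.46, 0.28, 0.16 → R0 = 1.8
x·lx·mx: 0, 0.56, 0.68, 1.38, 1.12, 0.8 → Σ = 4.54
T = 4.54 / 1.8 = 2.522222… → 2.52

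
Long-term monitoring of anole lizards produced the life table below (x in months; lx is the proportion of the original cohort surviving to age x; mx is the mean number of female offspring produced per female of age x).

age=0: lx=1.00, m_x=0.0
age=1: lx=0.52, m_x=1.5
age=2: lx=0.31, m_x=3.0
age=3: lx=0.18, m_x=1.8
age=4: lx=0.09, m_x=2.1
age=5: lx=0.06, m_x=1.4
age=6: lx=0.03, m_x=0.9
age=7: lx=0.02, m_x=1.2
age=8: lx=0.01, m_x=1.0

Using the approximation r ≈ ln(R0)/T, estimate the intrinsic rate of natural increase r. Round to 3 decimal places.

R0 = Σ lx·mx = 0 + 0.78 + 0.93 + 0.324 + 0.189 + 0.084 + 0.027 + 0.024 + 0.01 = 2.368
Σ x·lx·mx = 5.198; T = 5.198/2.368 = 2.1951…
r ≈ ln(R0)/T = ln(2.368)/2.1951… = 0.39271… → 0.393

0.393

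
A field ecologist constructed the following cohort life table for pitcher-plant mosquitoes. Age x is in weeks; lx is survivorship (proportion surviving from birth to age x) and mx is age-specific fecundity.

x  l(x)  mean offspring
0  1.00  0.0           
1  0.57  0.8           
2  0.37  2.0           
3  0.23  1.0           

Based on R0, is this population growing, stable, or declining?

growing

R0 = Σ lx·mx = 0 + 0.456 + 0.74 + 0.23 = 1.426
R0 > 1, so the population is growing.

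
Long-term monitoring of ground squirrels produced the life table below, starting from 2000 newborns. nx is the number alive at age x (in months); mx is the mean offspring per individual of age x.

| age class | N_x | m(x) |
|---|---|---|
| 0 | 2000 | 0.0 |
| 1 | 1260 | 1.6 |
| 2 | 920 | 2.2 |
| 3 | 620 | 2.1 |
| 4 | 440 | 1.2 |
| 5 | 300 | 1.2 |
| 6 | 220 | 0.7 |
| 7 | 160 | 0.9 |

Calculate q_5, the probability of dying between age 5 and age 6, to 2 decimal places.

0.27

lx = nx/n0 = nx/2000: 1, 0.63, 0.46, 0.31, 0.22, 0.15, 0.11, 0.08
q_5 = (l_5 − l_6) / l_5 = (0.15 − 0.11) / 0.15
     = 0.04 / 0.15 = 0.266667… → 0.27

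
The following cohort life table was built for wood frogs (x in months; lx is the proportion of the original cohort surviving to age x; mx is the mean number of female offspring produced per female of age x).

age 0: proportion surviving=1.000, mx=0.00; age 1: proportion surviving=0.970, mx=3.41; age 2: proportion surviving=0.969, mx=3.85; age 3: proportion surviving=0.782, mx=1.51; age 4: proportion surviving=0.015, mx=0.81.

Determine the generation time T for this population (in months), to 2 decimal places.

1.74

lx·mx: 0, 3.3077, 3.73065, 1.18082, 0.01215 → R0 = 8.23132
x·lx·mx: 0, 3.3077, 7.4613, 3.54246, 0.0486 → Σ = 14.36006
T = 14.36006 / 8.23132 = 1.744563… → 1.74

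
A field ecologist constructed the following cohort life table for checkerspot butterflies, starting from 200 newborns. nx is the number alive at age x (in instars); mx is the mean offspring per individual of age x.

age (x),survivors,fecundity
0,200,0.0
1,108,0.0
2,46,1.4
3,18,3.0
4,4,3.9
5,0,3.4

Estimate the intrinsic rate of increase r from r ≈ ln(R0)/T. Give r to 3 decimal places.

-0.152

lx = nx/n0 = nx/200: 1, 0.54, 0.23, 0.09, 0.02, 0
R0 = Σ lx·mx = 0 + 0 + 0.322 + 0.27 + 0.078 + 0 = 0.67
Σ x·lx·mx = 1.766; T = 1.766/0.67 = 2.63582…
r ≈ ln(R0)/T = ln(0.67)/2.63582… = -0.15194… → -0.152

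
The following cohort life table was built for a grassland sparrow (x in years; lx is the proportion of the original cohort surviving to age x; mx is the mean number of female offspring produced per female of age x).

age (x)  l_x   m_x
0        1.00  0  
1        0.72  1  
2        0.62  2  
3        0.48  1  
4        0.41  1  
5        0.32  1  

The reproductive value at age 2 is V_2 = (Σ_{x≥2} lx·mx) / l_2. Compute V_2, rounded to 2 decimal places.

3.95

lx·mx for x ≥ 2: 1.24, 0.48, 0.41, 0.32 → sum = 2.45
V_2 = 2.45 / l_2 = 2.45 / 0.62 = 3.951613… → 3.95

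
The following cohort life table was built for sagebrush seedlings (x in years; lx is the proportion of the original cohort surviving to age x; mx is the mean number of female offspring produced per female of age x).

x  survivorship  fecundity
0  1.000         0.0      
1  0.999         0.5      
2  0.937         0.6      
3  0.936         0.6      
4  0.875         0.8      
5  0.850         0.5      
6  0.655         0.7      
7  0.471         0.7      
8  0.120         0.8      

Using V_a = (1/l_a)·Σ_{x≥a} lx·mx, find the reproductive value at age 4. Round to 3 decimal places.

2.296

lx·mx for x ≥ 4: 0.7, 0.425, 0.4585, 0.3297, 0.096 → sum = 2.0092
V_4 = 2.0092 / l_4 = 2.0092 / 0.875 = 2.296229… → 2.296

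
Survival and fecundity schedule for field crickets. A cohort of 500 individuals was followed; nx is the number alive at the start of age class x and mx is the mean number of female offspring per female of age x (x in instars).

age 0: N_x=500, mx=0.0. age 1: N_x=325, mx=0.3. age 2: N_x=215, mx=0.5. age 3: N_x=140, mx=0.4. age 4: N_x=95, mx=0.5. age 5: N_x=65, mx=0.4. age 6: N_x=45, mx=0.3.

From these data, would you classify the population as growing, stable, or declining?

lx = nx/n0 = nx/500: 1, 0.65, 0.43, 0.28, 0.19, 0.13, 0.09
R0 = Σ lx·mx = 0 + 0.195 + 0.215 + 0.112 + 0.095 + 0.052 + 0.027 = 0.696
R0 < 1, so the population is declining.

declining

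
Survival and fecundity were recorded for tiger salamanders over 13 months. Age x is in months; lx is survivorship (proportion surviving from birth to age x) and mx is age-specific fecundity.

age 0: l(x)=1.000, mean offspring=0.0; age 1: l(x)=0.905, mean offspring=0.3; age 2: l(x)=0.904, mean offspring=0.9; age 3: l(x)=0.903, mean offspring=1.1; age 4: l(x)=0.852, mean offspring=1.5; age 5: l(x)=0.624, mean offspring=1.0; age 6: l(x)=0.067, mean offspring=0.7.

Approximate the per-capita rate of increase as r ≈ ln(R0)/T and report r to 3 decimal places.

R0 = Σ lx·mx = 0 + 0.2715 + 0.8136 + 0.9933 + 1.278 + 0.624 + 0.0469 = 4.0273
Σ x·lx·mx = 13.392; T = 13.392/4.0273 = 3.3253…
r ≈ ln(R0)/T = ln(4.0273)/3.3253… = 0.41894… → 0.419

0.419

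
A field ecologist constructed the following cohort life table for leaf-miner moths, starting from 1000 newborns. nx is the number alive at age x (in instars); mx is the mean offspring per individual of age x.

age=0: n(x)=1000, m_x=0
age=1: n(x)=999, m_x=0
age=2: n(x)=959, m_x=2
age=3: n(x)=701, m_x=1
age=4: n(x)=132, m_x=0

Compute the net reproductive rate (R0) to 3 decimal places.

lx = nx/n0 = nx/1000: 1, 0.999, 0.959, 0.701, 0.132
lx·mx by age: 0, 0, 1.918, 0.701, 0
R0 = Σ lx·mx = 2.619 → 2.619

2.619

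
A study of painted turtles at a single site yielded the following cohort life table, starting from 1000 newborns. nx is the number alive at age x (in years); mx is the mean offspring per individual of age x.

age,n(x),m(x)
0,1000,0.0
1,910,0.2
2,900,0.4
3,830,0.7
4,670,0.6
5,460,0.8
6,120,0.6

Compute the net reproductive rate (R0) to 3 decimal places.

lx = nx/n0 = nx/1000: 1, 0.91, 0.9, 0.83, 0.67, 0.46, 0.12
lx·mx by age: 0, 0.182, 0.36, 0.581, 0.402, 0.368, 0.072
R0 = Σ lx·mx = 1.965 → 1.965

1.965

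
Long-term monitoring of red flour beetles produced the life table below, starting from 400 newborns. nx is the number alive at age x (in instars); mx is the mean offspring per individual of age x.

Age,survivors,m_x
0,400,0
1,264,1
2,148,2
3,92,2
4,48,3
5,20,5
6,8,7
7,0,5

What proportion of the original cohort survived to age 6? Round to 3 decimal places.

0.020

l_6 = n_6/n_0 = 8/400 = 0.02 → 0.020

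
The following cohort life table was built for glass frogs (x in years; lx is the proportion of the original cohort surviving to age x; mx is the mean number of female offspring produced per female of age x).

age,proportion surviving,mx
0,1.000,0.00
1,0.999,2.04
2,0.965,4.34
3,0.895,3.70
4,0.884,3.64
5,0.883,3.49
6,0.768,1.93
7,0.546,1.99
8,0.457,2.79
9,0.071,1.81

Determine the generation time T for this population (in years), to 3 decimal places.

lx·mx: 0, 2.03796, 4.1881, 3.3115, 3.21776, 3.08167, 1.48224, 1.08654, 1.27503, 0.12851 → R0 = 19.80931
x·lx·mx: 0, 2.03796, 8.3762, 9.9345, 12.87104, 15.40835, 8.89344, 7.60578, 10.20024, 1.15659 → Σ = 76.4841
T = 76.4841 / 19.80931 = 3.861018… → 3.861

3.861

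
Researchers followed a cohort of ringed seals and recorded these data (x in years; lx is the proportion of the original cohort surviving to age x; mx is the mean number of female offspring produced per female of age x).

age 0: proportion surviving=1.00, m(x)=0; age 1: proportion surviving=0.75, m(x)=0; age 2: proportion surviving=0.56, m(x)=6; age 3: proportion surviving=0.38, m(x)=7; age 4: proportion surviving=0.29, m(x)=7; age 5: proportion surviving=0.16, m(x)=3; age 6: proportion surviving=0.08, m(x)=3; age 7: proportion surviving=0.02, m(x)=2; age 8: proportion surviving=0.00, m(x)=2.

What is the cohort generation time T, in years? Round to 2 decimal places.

lx·mx: 0, 0, 3.36, 2.66, 2.03, 0.48, 0.24, 0.04, 0 → R0 = 8.81
x·lx·mx: 0, 0, 6.72, 7.98, 8.12, 2.4, 1.44, 0.28, 0 → Σ = 26.94
T = 26.94 / 8.81 = 3.057889… → 3.06

3.06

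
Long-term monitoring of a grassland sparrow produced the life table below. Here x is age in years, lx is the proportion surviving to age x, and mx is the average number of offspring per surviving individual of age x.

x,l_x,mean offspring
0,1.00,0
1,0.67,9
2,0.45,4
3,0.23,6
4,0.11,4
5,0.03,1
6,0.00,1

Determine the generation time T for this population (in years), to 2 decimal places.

lx·mx: 0, 6.03, 1.8, 1.38, 0.44, 0.03, 0 → R0 = 9.68
x·lx·mx: 0, 6.03, 3.6, 4.14, 1.76, 0.15, 0 → Σ = 15.68
T = 15.68 / 9.68 = 1.619835… → 1.62

1.62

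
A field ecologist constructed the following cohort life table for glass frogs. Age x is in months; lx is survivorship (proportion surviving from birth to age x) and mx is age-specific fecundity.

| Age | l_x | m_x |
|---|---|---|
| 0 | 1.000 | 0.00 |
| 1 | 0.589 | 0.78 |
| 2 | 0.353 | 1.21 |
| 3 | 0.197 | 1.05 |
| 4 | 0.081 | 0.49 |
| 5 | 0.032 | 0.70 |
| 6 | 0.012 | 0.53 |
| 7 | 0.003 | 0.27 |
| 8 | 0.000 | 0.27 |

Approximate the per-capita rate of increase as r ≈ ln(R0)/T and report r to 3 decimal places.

0.078

R0 = Σ lx·mx = 0 + 0.45942 + 0.42713 + 0.20685 + 0.03969 + 0.0224 + 0.00636 + 0.00081 + 0 = 1.16266
Σ x·lx·mx = 2.24882; T = 2.24882/1.16266 = 1.9342…
r ≈ ln(R0)/T = ln(1.16266)/1.9342… = 0.07792… → 0.078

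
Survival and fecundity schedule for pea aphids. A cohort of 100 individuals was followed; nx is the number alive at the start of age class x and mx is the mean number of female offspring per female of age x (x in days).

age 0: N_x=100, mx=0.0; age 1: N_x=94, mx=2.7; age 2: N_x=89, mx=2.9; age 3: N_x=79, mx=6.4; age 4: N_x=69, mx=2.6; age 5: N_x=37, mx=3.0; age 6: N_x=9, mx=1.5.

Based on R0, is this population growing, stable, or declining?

growing

lx = nx/n0 = nx/100: 1, 0.94, 0.89, 0.79, 0.69, 0.37, 0.09
R0 = Σ lx·mx = 0 + 2.538 + 2.581 + 5.056 + 1.794 + 1.11 + 0.135 = 13.214
R0 > 1, so the population is growing.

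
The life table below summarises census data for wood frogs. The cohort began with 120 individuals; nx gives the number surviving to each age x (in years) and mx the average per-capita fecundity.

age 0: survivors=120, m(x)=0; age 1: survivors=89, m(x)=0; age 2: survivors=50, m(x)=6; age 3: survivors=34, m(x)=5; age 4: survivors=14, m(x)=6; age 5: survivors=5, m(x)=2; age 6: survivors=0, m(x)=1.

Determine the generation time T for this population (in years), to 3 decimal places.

lx = nx/n0 = nx/120: 1, 0.74167…, 0.41667…, 0.28333…, 0.11667…, 0.04167…, 0
lx·mx: 0, 0, 2.5…, 1.416667…, 0.7…, 0.083333…, 0 → R0 = 4.7…
x·lx·mx: 0, 0, 5…, 4.25…, 2.8…, 0.416667…, 0 → Σ = 12.466667…
T = 12.466667… / 4.7… = 2.652482… → 2.652

2.652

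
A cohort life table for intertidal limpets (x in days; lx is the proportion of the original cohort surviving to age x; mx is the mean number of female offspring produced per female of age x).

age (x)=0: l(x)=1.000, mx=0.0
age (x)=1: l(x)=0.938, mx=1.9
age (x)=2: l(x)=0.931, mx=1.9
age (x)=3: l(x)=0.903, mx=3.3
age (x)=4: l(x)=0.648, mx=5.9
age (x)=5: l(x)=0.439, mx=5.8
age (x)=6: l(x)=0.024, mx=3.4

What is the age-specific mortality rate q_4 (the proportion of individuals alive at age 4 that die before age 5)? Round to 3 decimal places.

0.323

q_4 = (l_4 − l_5) / l_4 = (0.648 − 0.439) / 0.648
     = 0.209 / 0.648 = 0.322531… → 0.323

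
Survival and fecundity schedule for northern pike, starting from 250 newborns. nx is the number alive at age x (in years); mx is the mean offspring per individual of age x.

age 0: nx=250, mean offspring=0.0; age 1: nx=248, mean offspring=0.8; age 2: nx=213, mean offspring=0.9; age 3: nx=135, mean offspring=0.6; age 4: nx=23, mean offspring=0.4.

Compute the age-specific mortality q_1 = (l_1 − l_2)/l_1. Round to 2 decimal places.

lx = nx/n0 = nx/250: 1, 0.992, 0.852, 0.54, 0.092
q_1 = (l_1 − l_2) / l_1 = (0.992 − 0.852) / 0.992
     = 0.14 / 0.992 = 0.141129… → 0.14

0.14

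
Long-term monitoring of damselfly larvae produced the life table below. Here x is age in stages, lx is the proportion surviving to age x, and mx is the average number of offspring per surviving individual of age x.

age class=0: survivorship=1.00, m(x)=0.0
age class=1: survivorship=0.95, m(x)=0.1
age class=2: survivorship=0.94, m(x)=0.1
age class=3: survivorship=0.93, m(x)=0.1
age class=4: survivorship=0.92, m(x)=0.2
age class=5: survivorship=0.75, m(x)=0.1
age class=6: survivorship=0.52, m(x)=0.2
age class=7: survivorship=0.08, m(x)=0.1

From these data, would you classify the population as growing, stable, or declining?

R0 = Σ lx·mx = 0 + 0.095 + 0.094 + 0.093 + 0.184 + 0.075 + 0.104 + 0.008 = 0.653
R0 < 1, so the population is declining.

declining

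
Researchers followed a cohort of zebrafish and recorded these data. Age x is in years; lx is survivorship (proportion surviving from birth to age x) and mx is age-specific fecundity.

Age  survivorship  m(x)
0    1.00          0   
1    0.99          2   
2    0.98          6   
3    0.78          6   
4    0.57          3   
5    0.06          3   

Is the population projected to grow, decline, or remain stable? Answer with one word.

growing

R0 = Σ lx·mx = 0 + 1.98 + 5.88 + 4.68 + 1.71 + 0.18 = 14.43
R0 > 1, so the population is growing.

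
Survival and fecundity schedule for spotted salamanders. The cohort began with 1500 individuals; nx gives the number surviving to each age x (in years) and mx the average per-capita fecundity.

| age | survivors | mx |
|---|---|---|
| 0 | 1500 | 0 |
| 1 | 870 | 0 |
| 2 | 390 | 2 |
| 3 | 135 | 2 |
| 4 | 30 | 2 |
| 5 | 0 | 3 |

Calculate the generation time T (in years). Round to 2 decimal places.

lx = nx/n0 = nx/1500: 1, 0.58, 0.26, 0.09, 0.02, 0
lx·mx: 0, 0, 0.52, 0.18, 0.04, 0 → R0 = 0.74
x·lx·mx: 0, 0, 1.04, 0.54, 0.16, 0 → Σ = 1.74
T = 1.74 / 0.74 = 2.351351… → 2.35

2.35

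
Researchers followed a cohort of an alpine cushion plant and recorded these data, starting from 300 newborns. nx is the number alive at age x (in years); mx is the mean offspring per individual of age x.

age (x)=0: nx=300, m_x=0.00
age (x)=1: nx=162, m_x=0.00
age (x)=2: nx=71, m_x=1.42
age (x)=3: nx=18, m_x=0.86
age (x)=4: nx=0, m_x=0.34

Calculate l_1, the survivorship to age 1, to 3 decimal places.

0.540

l_1 = n_1/n_0 = 162/300 = 0.54 → 0.540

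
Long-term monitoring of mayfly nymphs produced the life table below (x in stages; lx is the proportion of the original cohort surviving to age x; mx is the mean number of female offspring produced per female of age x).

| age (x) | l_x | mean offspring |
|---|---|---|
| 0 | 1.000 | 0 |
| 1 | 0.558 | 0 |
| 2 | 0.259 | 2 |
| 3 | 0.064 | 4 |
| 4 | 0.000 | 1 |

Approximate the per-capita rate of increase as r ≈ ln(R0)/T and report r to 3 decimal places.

R0 = Σ lx·mx = 0 + 0 + 0.518 + 0.256 + 0 = 0.774
Σ x·lx·mx = 1.804; T = 1.804/0.774 = 2.33075…
r ≈ ln(R0)/T = ln(0.774)/2.33075… = -0.10991… → -0.110

-0.110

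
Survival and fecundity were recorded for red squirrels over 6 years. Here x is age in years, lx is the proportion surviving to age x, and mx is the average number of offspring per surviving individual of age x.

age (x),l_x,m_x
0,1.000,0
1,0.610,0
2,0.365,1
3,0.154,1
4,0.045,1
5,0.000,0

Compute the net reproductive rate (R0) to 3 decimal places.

lx·mx by age: 0, 0, 0.365, 0.154, 0.045, 0
R0 = Σ lx·mx = 0.564 → 0.564

0.564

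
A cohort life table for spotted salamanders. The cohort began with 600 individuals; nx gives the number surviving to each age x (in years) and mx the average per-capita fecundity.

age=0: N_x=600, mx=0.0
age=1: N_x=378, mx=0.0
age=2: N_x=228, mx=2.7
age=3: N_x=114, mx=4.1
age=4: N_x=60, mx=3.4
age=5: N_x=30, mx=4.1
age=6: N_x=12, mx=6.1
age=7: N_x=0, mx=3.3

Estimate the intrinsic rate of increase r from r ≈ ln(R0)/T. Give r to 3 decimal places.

0.298

lx = nx/n0 = nx/600: 1, 0.63, 0.38, 0.19, 0.1, 0.05, 0.02, 0
R0 = Σ lx·mx = 0 + 0 + 1.026 + 0.779 + 0.34 + 0.205 + 0.122 + 0 = 2.472
Σ x·lx·mx = 7.506; T = 7.506/2.472 = 3.03641…
r ≈ ln(R0)/T = ln(2.472)/3.03641… = 0.29806… → 0.298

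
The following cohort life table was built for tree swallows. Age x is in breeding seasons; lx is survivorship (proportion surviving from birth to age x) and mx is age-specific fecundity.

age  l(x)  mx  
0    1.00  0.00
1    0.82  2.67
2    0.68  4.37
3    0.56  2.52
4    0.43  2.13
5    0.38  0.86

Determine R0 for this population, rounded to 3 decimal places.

7.815

lx·mx by age: 0, 2.1894, 2.9716, 1.4112, 0.9159, 0.3268
R0 = Σ lx·mx = 7.8149 → 7.815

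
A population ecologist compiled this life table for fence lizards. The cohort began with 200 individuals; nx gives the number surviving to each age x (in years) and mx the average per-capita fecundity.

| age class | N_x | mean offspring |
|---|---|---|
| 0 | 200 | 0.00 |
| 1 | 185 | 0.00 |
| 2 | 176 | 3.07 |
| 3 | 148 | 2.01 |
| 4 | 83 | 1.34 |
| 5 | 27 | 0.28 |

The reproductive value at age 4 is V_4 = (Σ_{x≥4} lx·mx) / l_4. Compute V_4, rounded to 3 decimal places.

1.431

lx = nx/n0 = nx/200: 1, 0.925, 0.88, 0.74, 0.415, 0.135
lx·mx for x ≥ 4: 0.5561, 0.0378 → sum = 0.5939
V_4 = 0.5939 / l_4 = 0.5939 / 0.415 = 1.431084… → 1.431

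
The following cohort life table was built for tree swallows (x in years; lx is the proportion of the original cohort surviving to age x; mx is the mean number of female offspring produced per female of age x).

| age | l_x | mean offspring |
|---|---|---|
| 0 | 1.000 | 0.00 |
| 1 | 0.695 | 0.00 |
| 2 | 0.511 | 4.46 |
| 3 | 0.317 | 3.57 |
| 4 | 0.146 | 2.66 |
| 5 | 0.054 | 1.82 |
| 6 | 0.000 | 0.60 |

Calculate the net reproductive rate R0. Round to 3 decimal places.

3.897

lx·mx by age: 0, 0, 2.27906, 1.13169, 0.38836, 0.09828, 0
R0 = Σ lx·mx = 3.89739 → 3.897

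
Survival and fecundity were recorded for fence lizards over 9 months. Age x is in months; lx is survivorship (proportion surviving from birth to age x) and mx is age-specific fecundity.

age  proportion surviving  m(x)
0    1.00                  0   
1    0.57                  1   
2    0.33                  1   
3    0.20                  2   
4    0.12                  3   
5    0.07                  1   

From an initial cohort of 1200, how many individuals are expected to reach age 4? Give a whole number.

Expected survivors = N0 · l_4 = 1200 × 0.12 = 144 → 144

144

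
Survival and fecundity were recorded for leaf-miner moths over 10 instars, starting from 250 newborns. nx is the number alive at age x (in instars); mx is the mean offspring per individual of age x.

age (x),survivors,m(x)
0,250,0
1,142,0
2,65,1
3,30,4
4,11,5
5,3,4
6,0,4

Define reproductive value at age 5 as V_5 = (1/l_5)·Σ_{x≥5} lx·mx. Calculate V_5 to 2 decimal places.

lx = nx/n0 = nx/250: 1, 0.568, 0.26, 0.12, 0.044, 0.012, 0
lx·mx for x ≥ 5: 0.048, 0 → sum = 0.048
V_5 = 0.048 / l_5 = 0.048 / 0.012 = 4 → 4.00

4.00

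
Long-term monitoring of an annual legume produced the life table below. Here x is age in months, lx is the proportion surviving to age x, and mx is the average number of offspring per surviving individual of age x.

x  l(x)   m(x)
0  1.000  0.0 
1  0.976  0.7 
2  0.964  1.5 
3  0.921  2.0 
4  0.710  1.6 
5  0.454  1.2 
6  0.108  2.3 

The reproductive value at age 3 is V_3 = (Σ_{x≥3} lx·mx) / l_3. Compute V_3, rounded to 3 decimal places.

4.095

lx·mx for x ≥ 3: 1.842, 1.136, 0.5448, 0.2484 → sum = 3.7712
V_3 = 3.7712 / l_3 = 3.7712 / 0.921 = 4.09468… → 4.095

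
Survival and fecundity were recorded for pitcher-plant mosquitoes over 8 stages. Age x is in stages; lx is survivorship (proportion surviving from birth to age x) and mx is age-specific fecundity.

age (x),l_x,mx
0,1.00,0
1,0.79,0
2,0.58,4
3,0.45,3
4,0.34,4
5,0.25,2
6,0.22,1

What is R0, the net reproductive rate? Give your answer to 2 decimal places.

lx·mx by age: 0, 0, 2.32, 1.35, 1.36, 0.5, 0.22
R0 = Σ lx·mx = 5.75 → 5.75

5.75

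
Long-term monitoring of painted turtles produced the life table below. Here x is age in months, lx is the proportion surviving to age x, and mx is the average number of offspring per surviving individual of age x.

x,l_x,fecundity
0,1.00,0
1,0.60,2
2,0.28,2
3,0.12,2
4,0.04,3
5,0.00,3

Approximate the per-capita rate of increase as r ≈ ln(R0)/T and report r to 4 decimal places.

0.4526

R0 = Σ lx·mx = 0 + 1.2 + 0.56 + 0.24 + 0.12 + 0 = 2.12
Σ x·lx·mx = 3.52; T = 3.52/2.12 = 1.66038…
r ≈ ln(R0)/T = ln(2.12)/1.66038… = 0.452557… → 0.4526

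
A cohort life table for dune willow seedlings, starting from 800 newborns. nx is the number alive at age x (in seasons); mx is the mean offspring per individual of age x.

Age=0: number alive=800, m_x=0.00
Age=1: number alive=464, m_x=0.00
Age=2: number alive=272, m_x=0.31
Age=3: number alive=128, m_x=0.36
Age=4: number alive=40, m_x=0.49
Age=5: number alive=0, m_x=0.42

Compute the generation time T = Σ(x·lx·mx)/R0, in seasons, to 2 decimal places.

2.57

lx = nx/n0 = nx/800: 1, 0.58, 0.34, 0.16, 0.05, 0
lx·mx: 0, 0, 0.1054, 0.0576, 0.0245, 0 → R0 = 0.1875
x·lx·mx: 0, 0, 0.2108, 0.1728, 0.098, 0 → Σ = 0.4816
T = 0.4816 / 0.1875 = 2.568533… → 2.57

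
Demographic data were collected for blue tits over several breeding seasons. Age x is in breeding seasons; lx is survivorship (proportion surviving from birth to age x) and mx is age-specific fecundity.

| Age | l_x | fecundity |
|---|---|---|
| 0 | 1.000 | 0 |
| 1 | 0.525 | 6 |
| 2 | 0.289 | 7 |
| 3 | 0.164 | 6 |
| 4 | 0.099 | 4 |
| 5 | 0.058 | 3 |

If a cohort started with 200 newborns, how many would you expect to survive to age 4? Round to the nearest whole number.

20

Expected survivors = N0 · l_4 = 200 × 0.099 = 19.8 → 20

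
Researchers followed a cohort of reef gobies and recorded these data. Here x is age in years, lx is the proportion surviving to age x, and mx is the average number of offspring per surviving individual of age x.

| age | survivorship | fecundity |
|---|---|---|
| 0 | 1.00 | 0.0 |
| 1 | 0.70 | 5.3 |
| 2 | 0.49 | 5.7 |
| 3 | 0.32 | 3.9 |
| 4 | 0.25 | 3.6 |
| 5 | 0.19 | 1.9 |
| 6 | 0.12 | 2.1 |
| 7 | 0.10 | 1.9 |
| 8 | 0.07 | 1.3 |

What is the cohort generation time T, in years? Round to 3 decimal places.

lx·mx: 0, 3.71, 2.793, 1.248, 0.9, 0.361, 0.252, 0.19, 0.091 → R0 = 9.545
x·lx·mx: 0, 3.71, 5.586, 3.744, 3.6, 1.805, 1.512, 1.33, 0.728 → Σ = 22.015
T = 22.015 / 9.545 = 2.306443… → 2.306

2.306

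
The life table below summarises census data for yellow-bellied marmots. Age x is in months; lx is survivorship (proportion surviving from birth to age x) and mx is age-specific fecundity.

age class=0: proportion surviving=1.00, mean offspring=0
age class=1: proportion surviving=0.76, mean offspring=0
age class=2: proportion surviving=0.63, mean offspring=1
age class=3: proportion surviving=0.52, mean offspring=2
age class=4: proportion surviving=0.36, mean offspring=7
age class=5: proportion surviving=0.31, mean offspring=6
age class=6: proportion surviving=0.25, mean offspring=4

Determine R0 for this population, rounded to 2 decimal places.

lx·mx by age: 0, 0, 0.63, 1.04, 2.52, 1.86, 1
R0 = Σ lx·mx = 7.05 → 7.05

7.05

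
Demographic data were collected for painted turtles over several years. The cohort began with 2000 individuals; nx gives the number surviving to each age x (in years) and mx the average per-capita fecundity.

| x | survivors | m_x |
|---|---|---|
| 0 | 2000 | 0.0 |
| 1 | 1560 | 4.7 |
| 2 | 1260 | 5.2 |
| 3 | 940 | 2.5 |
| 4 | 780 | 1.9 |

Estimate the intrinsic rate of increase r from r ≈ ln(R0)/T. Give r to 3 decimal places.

1.157

lx = nx/n0 = nx/2000: 1, 0.78, 0.63, 0.47, 0.39
R0 = Σ lx·mx = 0 + 3.666 + 3.276 + 1.175 + 0.741 = 8.858
Σ x·lx·mx = 16.707; T = 16.707/8.858 = 1.88609…
r ≈ ln(R0)/T = ln(8.858)/1.88609… = 1.15653… → 1.157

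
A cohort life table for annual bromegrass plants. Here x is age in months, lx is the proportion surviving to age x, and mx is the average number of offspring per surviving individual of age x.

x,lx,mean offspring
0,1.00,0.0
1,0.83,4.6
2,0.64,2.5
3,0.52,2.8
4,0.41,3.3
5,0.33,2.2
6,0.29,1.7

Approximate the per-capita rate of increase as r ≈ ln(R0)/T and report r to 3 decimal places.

0.907

R0 = Σ lx·mx = 0 + 3.818 + 1.6 + 1.456 + 1.353 + 0.726 + 0.493 = 9.446
Σ x·lx·mx = 23.386; T = 23.386/9.446 = 2.47576…
r ≈ ln(R0)/T = ln(9.446)/2.47576… = 0.90703… → 0.907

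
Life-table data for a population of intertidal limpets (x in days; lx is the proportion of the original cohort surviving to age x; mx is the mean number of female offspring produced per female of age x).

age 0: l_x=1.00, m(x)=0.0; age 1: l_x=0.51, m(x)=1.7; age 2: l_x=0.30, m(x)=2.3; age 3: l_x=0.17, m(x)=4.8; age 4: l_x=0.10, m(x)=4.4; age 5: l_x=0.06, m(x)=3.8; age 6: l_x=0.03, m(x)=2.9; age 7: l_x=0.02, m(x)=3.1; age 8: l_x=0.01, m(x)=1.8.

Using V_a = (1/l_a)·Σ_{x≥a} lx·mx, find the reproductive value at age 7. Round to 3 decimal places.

4.000

lx·mx for x ≥ 7: 0.062, 0.018 → sum = 0.08
V_7 = 0.08 / l_7 = 0.08 / 0.02 = 4 → 4.000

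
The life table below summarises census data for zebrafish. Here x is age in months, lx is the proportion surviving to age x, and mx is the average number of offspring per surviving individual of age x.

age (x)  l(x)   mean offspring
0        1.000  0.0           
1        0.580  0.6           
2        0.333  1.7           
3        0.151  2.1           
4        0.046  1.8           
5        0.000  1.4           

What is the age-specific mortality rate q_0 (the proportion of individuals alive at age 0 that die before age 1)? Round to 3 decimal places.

0.420

q_0 = (l_0 − l_1) / l_0 = (1 − 0.58) / 1
     = 0.42 / 1 = 0.42 → 0.420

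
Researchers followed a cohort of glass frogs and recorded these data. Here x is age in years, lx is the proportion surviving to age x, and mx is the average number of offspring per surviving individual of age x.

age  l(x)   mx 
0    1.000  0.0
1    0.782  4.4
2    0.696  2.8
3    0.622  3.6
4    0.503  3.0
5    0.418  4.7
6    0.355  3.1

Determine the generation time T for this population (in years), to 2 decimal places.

2.99

lx·mx: 0, 3.4408, 1.9488, 2.2392, 1.509, 1.9646, 1.1005 → R0 = 12.2029
x·lx·mx: 0, 3.4408, 3.8976, 6.7176, 6.036, 9.823, 6.603 → Σ = 36.518
T = 36.518 / 12.2029 = 2.992567… → 2.99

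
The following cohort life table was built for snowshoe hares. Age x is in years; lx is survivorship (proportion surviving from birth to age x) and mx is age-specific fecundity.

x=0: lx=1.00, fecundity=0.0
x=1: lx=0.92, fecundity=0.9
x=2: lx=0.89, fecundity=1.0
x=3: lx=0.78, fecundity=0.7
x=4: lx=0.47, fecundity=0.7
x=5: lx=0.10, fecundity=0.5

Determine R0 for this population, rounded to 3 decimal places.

2.643

lx·mx by age: 0, 0.828, 0.89, 0.546, 0.329, 0.05
R0 = Σ lx·mx = 2.643 → 2.643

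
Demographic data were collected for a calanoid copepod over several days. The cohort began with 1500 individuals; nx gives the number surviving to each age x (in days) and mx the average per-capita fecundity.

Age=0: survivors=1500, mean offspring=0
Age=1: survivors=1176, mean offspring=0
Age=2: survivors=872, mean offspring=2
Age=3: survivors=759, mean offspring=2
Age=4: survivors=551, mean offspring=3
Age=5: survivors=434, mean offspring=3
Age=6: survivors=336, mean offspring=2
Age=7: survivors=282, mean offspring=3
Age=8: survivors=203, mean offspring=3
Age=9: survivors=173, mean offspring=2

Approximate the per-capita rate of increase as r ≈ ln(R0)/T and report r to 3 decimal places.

lx = nx/n0 = nx/1500: 1, 0.784, 0.58133…, 0.506, 0.36733…, 0.28933…, 0.224, 0.188, 0.13533…, 0.11533…
R0 = Σ lx·mx = 0 + 0 + 1.16267… + 1.012 + 1.102… + 0.868… + 0.448 + 0.564 + 0.406… + 0.23067… = 5.793333…
Σ x·lx·mx = 26.069333…; T = 26.069333…/5.793333… = 4.49988…
r ≈ ln(R0)/T = ln(5.793333…)/4.49988… = 0.39039… → 0.390

0.390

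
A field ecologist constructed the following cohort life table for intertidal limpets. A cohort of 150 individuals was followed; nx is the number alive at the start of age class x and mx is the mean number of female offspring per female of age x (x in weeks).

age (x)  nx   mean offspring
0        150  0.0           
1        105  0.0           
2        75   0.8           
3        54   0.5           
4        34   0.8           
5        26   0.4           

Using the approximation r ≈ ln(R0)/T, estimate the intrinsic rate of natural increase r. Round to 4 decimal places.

lx = nx/n0 = nx/150: 1, 0.7, 0.5, 0.36, 0.22667…, 0.17333…
R0 = Σ lx·mx = 0 + 0 + 0.4 + 0.18 + 0.18133… + 0.06933… = 0.830667…
Σ x·lx·mx = 2.412…; T = 2.412…/0.830667… = 2.90369…
r ≈ ln(R0)/T = ln(0.830667…)/2.90369… = -0.063893… → -0.0639

-0.0639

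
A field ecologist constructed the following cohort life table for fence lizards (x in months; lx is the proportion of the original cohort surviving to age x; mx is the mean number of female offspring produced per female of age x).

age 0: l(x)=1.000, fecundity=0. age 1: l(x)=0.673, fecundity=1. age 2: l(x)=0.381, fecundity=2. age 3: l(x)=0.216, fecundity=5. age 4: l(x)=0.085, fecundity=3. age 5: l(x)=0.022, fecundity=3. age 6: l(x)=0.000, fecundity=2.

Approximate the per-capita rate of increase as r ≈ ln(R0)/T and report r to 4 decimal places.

0.4356

R0 = Σ lx·mx = 0 + 0.673 + 0.762 + 1.08 + 0.255 + 0.066 + 0 = 2.836
Σ x·lx·mx = 6.787; T = 6.787/2.836 = 2.39316…
r ≈ ln(R0)/T = ln(2.836)/2.39316… = 0.435573… → 0.4356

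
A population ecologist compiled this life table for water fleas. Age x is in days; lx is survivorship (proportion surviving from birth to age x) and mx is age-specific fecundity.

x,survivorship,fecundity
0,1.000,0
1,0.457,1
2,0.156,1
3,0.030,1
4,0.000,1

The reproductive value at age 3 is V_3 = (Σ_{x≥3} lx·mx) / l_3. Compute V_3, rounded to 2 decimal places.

lx·mx for x ≥ 3: 0.03, 0 → sum = 0.03
V_3 = 0.03 / l_3 = 0.03 / 0.03 = 1 → 1.00

1.00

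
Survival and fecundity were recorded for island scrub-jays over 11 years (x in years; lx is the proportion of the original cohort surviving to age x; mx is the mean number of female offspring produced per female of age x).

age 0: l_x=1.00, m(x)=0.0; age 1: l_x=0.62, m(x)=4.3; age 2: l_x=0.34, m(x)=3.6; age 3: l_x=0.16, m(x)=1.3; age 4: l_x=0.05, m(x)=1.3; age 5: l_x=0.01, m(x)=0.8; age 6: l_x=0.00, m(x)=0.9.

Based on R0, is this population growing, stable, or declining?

growing

R0 = Σ lx·mx = 0 + 2.666 + 1.224 + 0.208 + 0.065 + 0.008 + 0 = 4.171
R0 > 1, so the population is growing.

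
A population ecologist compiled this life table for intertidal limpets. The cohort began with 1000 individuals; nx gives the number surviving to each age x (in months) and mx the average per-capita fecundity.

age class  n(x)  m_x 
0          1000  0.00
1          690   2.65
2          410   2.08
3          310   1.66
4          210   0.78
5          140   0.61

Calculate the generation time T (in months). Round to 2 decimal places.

lx = nx/n0 = nx/1000: 1, 0.69, 0.41, 0.31, 0.21, 0.14
lx·mx: 0, 1.8285, 0.8528, 0.5146, 0.1638, 0.0854 → R0 = 3.4451
x·lx·mx: 0, 1.8285, 1.7056, 1.5438, 0.6552, 0.427 → Σ = 6.1601
T = 6.1601 / 3.4451 = 1.788076… → 1.79

1.79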